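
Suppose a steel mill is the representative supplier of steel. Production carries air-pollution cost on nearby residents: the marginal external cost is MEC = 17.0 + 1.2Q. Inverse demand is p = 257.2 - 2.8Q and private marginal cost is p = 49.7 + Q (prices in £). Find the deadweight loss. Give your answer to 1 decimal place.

Market equilibrium (private): 49.7 + Q = 257.2 - 2.8Q → Q_m = 54.6053.
Social marginal cost = private MC + MEC = 66.7 + 2.2Q.
Set SMC = demand: 66.7 + 2.2Q = 257.2 - 2.8Q → Q* = 38.1000.
The welfare-loss triangle has base |Q_m − Q*| and height MEC(Q_m) (the vertical gap between SMC and demand is zero at Q* and MEC at Q_m).
DWL = ½ × 16.5053 × 82.5263 = 681.0607.

DWL = £681.1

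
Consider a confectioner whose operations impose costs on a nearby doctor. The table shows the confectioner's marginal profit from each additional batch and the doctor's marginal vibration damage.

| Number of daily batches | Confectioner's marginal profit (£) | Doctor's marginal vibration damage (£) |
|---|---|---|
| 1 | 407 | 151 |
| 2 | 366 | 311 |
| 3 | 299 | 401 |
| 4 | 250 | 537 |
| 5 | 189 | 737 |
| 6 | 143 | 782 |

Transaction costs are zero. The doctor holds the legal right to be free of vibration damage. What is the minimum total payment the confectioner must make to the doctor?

Efficient level: marginal profit ≥ marginal vibration damage through level 2, so k* = 2.
With the doctor holding the right, the confectioner must at least compensate total damage at k*: 151 + 311 = 462.

£462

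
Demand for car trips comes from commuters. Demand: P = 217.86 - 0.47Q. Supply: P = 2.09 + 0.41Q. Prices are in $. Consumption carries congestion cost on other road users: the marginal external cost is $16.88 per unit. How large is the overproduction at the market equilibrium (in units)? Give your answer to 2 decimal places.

19.18 units

Market equilibrium (private): 2.09 + 0.41Q = 217.86 - 0.47Q → Q_m = 245.1932.
Social marginal benefit = demand − MEC = 200.98 - 0.47Q.
Set SMB = MC: 200.98 - 0.47Q = 2.09 + 0.41Q → Q* = 226.0114.
Gap = |245.1932 − 226.0114| = 19.1818.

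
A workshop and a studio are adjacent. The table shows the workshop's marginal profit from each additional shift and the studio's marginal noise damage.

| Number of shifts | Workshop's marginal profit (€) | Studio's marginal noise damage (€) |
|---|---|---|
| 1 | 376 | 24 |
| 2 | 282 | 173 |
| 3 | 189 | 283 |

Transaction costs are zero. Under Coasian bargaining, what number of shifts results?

2

Bargaining reaches the level where marginal profit last exceeds marginal noise damage.
That holds through level 2 (282 ≥ 173) but not at 3 (189 < 283).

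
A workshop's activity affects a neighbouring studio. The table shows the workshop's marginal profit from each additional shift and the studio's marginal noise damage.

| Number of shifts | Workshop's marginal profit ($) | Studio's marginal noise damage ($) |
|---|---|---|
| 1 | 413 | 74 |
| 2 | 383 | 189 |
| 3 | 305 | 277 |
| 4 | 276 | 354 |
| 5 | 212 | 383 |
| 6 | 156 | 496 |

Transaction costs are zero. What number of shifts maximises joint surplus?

3

Bargaining reaches the level where marginal profit last exceeds marginal noise damage.
That holds through level 3 (305 ≥ 277) but not at 4 (276 < 354).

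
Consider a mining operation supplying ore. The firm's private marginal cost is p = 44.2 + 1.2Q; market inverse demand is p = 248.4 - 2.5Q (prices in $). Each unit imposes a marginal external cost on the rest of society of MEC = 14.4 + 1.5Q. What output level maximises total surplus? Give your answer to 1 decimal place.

Q* = 36.5

Social marginal cost = private MC + MEC = 58.6 + 2.7Q.
Set SMC = demand: 58.6 + 2.7Q = 248.4 - 2.5Q → Q* = 36.5000.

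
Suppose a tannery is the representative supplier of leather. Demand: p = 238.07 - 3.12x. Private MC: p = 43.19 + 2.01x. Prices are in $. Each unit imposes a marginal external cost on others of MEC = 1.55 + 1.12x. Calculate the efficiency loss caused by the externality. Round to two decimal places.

DWL = $155.56

Market equilibrium (private): 43.19 + 2.01x = 238.07 - 3.12x → x_m = 37.9883.
Social marginal cost = private MC + MEC = 44.74 + 3.13x.
Set SMC = demand: 44.74 + 3.13x = 238.07 - 3.12x → x* = 30.9328.
Between x* and x_m the wedge SMC − demand runs linearly from 0 to MEC(x_m), so the loss is a triangle.
DWL = ½ × 7.0555 × 44.0969 = 155.5628.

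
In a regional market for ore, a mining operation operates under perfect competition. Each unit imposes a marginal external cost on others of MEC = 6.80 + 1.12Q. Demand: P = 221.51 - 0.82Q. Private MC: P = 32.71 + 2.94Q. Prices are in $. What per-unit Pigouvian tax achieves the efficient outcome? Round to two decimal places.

Social marginal cost = private MC + MEC = 39.51 + 4.06Q.
Set SMC = demand: 39.51 + 4.06Q = 221.51 - 0.82Q → Q* = 37.2951.
The Pigouvian tax equals MEC at Q*: 6.80 + 1.12×37.2951 = 48.5705.

tax = $48.57 per unit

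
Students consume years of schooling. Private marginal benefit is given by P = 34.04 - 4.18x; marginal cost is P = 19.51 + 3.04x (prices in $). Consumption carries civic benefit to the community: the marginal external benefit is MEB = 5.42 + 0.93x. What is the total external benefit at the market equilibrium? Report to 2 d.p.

$12.79

Market equilibrium (private): 19.51 + 3.04x = 34.04 - 4.18x → x_m = 2.0125.
Total external benefit = ∫₀^{x_m} (5.42 + 0.93x) dx = 5.42×2.0125 + ½×0.93×2.0125² = 12.7911.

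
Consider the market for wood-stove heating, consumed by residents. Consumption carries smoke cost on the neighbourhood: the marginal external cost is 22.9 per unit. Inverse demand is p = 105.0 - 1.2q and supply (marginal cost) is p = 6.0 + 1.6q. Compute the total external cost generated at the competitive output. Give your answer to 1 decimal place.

Market equilibrium (private): 6.0 + 1.6q = 105.0 - 1.2q → q_m = 35.3571.
Total external cost = MEC × q_m = 22.9 × 35.3571 = 809.6776.

809.7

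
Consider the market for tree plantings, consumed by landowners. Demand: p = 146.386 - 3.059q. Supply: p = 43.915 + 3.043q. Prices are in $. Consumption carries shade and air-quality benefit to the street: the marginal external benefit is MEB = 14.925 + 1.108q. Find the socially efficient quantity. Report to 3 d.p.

Social marginal benefit = demand + MEB = 161.311 - 1.951q.
Set SMB = MC: 161.311 - 1.951q = 43.915 + 3.043q → q* = 23.5074.

q* = 23.507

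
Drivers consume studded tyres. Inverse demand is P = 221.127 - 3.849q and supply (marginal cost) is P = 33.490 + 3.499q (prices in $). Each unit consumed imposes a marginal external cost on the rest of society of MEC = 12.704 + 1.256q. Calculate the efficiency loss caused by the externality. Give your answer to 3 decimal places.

DWL = $116.514

Market equilibrium (private): 33.490 + 3.499q = 221.127 - 3.849q → q_m = 25.5358.
Social marginal benefit = demand − MEC = 208.423 - 5.105q.
Set SMB = MC: 208.423 - 5.105q = 33.490 + 3.499q → q* = 20.3316.
The welfare-loss triangle has base |q_m − q*| and height MEC(q_m) (the vertical gap between SMB and MC is zero at q* and MEC at q_m).
DWL = ½ × 5.2042 × 44.7770 = 116.5142.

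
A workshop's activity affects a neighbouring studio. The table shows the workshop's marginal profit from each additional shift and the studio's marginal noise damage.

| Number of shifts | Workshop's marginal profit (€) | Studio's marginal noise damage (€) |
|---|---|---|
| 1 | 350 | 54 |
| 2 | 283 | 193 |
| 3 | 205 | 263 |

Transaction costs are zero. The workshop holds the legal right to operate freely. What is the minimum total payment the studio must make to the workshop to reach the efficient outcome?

€205

Left alone the workshop would choose level 3 (marginal profit stays positive).
Efficient level: k* = 2 (marginal profit ≥ marginal noise damage through 2).
The studio must at least cover the workshop's forgone profit from cutting 3→2: 205 = 205.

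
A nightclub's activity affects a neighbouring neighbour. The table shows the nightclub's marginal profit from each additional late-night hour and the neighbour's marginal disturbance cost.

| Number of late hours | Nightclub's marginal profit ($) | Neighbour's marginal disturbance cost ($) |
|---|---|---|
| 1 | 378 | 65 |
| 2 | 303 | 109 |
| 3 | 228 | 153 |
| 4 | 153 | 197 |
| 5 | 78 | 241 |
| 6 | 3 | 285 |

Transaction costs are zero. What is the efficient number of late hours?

Bargaining reaches the level where marginal profit last exceeds marginal disturbance cost.
That holds through level 3 (228 ≥ 153) but not at 4 (153 < 197).

3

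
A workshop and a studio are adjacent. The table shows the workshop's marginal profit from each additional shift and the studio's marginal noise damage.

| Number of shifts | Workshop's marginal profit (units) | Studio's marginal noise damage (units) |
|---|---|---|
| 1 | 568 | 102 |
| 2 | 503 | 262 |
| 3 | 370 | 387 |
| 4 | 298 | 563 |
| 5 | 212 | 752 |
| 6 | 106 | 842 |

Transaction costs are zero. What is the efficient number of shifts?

Bargaining reaches the level where marginal profit last exceeds marginal noise damage.
That holds through level 2 (503 ≥ 262) but not at 3 (370 < 387).

2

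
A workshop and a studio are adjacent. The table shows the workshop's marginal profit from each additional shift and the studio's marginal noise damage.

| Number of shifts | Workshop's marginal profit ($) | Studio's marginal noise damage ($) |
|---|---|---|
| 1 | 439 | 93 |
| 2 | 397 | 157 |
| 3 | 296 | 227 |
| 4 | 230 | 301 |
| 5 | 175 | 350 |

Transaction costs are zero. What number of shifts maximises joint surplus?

Bargaining reaches the level where marginal profit last exceeds marginal noise damage.
That holds through level 3 (296 ≥ 227) but not at 4 (230 < 301).

3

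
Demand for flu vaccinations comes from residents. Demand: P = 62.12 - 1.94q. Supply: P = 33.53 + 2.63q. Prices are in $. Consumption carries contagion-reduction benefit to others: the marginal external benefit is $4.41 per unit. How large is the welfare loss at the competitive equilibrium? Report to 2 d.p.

Market equilibrium (private): 33.53 + 2.63q = 62.12 - 1.94q → q_m = 6.2560.
Social marginal benefit = demand + MEB = 66.53 - 1.94q.
Set SMB = MC: 66.53 - 1.94q = 33.53 + 2.63q → q* = 7.2210.
Height of the DWL triangle at q_m is SMB(q_m) − MC(q_m) = MEB(q_m) = 4.4100.
DWL = ½ × 0.9650 × 4.4100 = 2.1278.

DWL = $2.13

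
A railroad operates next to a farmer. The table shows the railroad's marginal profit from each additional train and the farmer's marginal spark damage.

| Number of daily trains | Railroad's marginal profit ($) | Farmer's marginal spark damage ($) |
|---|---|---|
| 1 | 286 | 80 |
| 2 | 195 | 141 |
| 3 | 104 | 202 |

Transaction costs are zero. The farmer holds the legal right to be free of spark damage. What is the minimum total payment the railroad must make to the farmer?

Efficient level: marginal profit ≥ marginal spark damage through level 2, so k* = 2.
With the farmer holding the right, the railroad must at least compensate total damage at k*: 80 + 141 = 221.

$221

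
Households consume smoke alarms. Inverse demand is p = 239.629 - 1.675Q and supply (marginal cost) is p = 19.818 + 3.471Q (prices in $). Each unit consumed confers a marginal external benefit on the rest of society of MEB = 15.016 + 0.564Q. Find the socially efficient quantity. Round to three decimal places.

Social marginal benefit = demand + MEB = 254.645 - 1.111Q.
Set SMB = MC: 254.645 - 1.111Q = 19.818 + 3.471Q → Q* = 51.2499.

Q* = 51.250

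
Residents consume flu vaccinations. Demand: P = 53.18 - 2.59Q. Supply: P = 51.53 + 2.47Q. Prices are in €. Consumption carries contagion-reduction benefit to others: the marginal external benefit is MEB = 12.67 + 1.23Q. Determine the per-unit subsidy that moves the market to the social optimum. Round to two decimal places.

subsidy = €17.27 per unit

Social marginal benefit = demand + MEB = 65.85 - 1.36Q.
Set SMB = MC: 65.85 - 1.36Q = 51.53 + 2.47Q → Q* = 3.7389.
The Pigouvian subsidy equals MEB at Q*: 12.67 + 1.23×3.7389 = 17.2688.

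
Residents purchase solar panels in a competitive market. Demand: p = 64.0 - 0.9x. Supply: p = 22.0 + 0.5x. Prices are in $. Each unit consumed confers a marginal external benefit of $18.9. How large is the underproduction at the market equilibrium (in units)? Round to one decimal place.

13.5 units

Market equilibrium (private): 22.0 + 0.5x = 64.0 - 0.9x → x_m = 30.0000.
Social marginal benefit = demand + MEB = 82.9 - 0.9x.
Set SMB = MC: 82.9 - 0.9x = 22.0 + 0.5x → x* = 43.5000.
Gap = |30.0000 − 43.5000| = 13.5000.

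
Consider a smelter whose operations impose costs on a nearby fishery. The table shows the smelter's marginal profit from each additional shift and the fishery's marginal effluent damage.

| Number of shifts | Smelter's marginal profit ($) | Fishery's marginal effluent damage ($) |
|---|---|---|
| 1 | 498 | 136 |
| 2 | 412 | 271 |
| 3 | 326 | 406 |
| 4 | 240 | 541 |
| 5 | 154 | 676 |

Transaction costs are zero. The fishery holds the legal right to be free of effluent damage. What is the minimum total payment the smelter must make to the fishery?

$407

Efficient level: marginal profit ≥ marginal effluent damage through level 2, so k* = 2.
With the fishery holding the right, the smelter must at least compensate total damage at k*: 136 + 271 = 407.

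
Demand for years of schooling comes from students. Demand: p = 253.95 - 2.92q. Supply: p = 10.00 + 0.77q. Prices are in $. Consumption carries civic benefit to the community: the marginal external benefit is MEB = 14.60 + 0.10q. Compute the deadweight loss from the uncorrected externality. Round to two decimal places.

DWL = $62.66

Market equilibrium (private): 10.00 + 0.77q = 253.95 - 2.92q → q_m = 66.1111.
Social marginal benefit = demand + MEB = 268.55 - 2.82q.
Set SMB = MC: 268.55 - 2.82q = 10.00 + 0.77q → q* = 72.0195.
Height of the DWL triangle at q_m is SMB(q_m) − MC(q_m) = MEB(q_m) = 21.2111.
DWL = ½ × 5.9084 × 21.2111 = 62.6618.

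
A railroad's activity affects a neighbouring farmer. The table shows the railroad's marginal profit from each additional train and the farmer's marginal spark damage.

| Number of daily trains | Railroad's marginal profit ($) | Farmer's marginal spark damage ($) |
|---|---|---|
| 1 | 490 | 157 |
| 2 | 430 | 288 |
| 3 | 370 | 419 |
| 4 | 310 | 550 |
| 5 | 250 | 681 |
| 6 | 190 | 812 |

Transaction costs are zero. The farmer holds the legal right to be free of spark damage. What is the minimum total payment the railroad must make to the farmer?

$445

Efficient level: marginal profit ≥ marginal spark damage through level 2, so k* = 2.
With the farmer holding the right, the railroad must at least compensate total damage at k*: 157 + 288 = 445.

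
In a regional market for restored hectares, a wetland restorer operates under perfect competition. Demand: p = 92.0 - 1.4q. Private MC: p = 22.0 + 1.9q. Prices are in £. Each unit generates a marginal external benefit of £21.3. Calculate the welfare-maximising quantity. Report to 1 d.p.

Social marginal cost = private MC − MEB = 0.7 + 1.9q.
Set SMC = demand: 0.7 + 1.9q = 92.0 - 1.4q → q* = 27.6667.

q* = 27.7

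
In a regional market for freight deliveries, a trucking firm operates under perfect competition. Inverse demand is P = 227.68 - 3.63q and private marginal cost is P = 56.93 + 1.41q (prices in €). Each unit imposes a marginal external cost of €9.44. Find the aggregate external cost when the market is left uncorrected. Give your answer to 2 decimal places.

€319.82

Market equilibrium (private): 56.93 + 1.41q = 227.68 - 3.63q → q_m = 33.8790.
Total external cost = MEC × q_m = 9.44 × 33.8790 = 319.8178.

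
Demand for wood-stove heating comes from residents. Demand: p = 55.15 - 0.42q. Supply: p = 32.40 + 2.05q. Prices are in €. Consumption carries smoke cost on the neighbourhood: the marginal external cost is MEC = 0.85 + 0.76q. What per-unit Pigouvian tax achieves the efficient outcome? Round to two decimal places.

Social marginal benefit = demand − MEC = 54.30 - 1.18q.
Set SMB = MC: 54.30 - 1.18q = 32.40 + 2.05q → q* = 6.7802.
The Pigouvian tax equals MEC at q*: 0.85 + 0.76×6.7802 = 6.0030.

tax = €6.00 per unit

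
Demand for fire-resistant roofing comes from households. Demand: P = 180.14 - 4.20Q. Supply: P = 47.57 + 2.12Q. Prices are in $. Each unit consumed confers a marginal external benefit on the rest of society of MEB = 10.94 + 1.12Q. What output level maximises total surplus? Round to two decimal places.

Q* = 27.60

Social marginal benefit = demand + MEB = 191.08 - 3.08Q.
Set SMB = MC: 191.08 - 3.08Q = 47.57 + 2.12Q → Q* = 27.5981.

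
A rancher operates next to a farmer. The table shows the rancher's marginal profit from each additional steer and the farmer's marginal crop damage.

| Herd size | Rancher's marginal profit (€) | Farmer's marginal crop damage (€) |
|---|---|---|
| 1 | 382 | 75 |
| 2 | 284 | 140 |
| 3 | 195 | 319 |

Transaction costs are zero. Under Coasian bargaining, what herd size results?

2

Bargaining reaches the level where marginal profit last exceeds marginal crop damage.
That holds through level 2 (284 ≥ 140) but not at 3 (195 < 319).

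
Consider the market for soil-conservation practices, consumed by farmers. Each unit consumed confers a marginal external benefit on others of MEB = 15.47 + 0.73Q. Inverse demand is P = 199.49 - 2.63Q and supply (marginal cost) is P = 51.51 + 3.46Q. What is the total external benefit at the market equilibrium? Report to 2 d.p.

591.41

Market equilibrium (private): 51.51 + 3.46Q = 199.49 - 2.63Q → Q_m = 24.2989.
Total external benefit = ∫₀^{Q_m} (15.47 + 0.73Q) dQ = 15.47×24.2989 + ½×0.73×24.2989² = 591.4133.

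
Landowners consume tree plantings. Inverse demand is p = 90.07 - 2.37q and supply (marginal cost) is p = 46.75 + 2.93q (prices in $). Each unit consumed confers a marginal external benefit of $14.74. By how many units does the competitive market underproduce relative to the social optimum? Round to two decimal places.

2.78 units

Market equilibrium (private): 46.75 + 2.93q = 90.07 - 2.37q → q_m = 8.1736.
Social marginal benefit = demand + MEB = 104.81 - 2.37q.
Set SMB = MC: 104.81 - 2.37q = 46.75 + 2.93q → q* = 10.9547.
Gap = |8.1736 − 10.9547| = 2.7811.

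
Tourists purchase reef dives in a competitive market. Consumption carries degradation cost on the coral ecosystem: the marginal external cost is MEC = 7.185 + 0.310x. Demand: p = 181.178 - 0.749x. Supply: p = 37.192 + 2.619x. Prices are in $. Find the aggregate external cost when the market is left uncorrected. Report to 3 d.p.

Market equilibrium (private): 37.192 + 2.619x = 181.178 - 0.749x → x_m = 42.7512.
Total external cost = ∫₀^{x_m} (7.185 + 0.310x) dx = 7.185×42.7512 + ½×0.310×42.7512² = 590.4555.

$590.455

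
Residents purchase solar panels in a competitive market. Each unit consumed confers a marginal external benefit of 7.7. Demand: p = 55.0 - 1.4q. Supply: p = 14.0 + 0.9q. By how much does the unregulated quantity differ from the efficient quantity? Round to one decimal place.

3.3 units

Market equilibrium (private): 14.0 + 0.9q = 55.0 - 1.4q → q_m = 17.8261.
Social marginal benefit = demand + MEB = 62.7 - 1.4q.
Set SMB = MC: 62.7 - 1.4q = 14.0 + 0.9q → q* = 21.1739.
Gap = |17.8261 − 21.1739| = 3.3478.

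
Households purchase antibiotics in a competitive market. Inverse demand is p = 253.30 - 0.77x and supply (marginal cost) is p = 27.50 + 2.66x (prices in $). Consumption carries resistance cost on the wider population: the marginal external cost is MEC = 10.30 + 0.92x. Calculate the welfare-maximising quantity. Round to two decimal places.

x* = 49.54

Social marginal benefit = demand − MEC = 243.00 - 1.69x.
Set SMB = MC: 243.00 - 1.69x = 27.50 + 2.66x → x* = 49.5402.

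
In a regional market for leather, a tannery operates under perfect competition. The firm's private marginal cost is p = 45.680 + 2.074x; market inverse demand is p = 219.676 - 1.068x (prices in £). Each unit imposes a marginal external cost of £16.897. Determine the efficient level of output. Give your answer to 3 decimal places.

Social marginal cost = private MC + MEC = 62.577 + 2.074x.
Set SMC = demand: 62.577 + 2.074x = 219.676 - 1.068x → x* = 49.9997.

x* = 50.000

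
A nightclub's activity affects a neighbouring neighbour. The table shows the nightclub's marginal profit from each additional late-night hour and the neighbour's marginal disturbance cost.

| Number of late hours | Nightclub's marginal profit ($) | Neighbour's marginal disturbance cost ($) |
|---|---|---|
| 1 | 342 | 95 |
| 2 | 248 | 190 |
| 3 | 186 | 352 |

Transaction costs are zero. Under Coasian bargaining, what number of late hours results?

2

Bargaining reaches the level where marginal profit last exceeds marginal disturbance cost.
That holds through level 2 (248 ≥ 190) but not at 3 (186 < 352).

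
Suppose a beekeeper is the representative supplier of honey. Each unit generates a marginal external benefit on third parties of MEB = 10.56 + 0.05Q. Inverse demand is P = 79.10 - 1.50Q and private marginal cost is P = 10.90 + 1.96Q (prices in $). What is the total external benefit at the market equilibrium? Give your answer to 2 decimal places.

$217.86

Market equilibrium (private): 10.90 + 1.96Q = 79.10 - 1.50Q → Q_m = 19.7110.
Total external benefit = ∫₀^{Q_m} (10.56 + 0.05Q) dQ = 10.56×19.7110 + ½×0.05×19.7110² = 217.8612.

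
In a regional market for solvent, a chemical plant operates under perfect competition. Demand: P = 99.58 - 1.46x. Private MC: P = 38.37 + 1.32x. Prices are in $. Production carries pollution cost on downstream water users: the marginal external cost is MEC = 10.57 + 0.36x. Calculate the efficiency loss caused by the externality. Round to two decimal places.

Market equilibrium (private): 38.37 + 1.32x = 99.58 - 1.46x → x_m = 22.0180.
Social marginal cost = private MC + MEC = 48.94 + 1.68x.
Set SMC = demand: 48.94 + 1.68x = 99.58 - 1.46x → x* = 16.1274.
The welfare-loss triangle has base |x_m − x*| and height MEC(x_m) (the vertical gap between SMC and demand is zero at x* and MEC at x_m).
DWL = ½ × 5.8906 × 18.4965 = 54.4777.

DWL = $54.48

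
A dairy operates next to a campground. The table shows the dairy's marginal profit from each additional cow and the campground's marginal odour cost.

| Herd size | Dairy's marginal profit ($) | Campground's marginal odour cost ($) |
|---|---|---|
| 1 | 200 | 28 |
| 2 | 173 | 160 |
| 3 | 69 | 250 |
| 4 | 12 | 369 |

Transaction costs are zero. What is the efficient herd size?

2

Bargaining reaches the level where marginal profit last exceeds marginal odour cost.
That holds through level 2 (173 ≥ 160) but not at 3 (69 < 250).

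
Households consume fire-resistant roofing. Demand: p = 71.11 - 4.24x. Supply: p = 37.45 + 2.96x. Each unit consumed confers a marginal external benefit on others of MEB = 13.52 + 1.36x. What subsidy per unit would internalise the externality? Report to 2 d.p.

Social marginal benefit = demand + MEB = 84.63 - 2.88x.
Set SMB = MC: 84.63 - 2.88x = 37.45 + 2.96x → x* = 8.0788.
The Pigouvian subsidy equals MEB at x*: 13.52 + 1.36×8.0788 = 24.5072.

subsidy = 24.51 per unit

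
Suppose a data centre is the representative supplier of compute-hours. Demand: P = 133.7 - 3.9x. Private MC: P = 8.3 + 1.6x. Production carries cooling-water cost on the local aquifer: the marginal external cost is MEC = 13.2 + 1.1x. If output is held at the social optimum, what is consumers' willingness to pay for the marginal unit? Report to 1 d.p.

P = 67.4

Social marginal cost = private MC + MEC = 21.5 + 2.7x.
Set SMC = demand: 21.5 + 2.7x = 133.7 - 3.9x → x* = 17.0000.
Consumer price on the demand curve at x*: 133.7 − 3.9×17.0000 = 67.4000.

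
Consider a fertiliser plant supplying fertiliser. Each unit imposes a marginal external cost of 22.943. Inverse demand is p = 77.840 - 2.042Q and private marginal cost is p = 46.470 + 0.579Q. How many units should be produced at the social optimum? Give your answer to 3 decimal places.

Social marginal cost = private MC + MEC = 69.413 + 0.579Q.
Set SMC = demand: 69.413 + 0.579Q = 77.840 - 2.042Q → Q* = 3.2152.

Q* = 3.215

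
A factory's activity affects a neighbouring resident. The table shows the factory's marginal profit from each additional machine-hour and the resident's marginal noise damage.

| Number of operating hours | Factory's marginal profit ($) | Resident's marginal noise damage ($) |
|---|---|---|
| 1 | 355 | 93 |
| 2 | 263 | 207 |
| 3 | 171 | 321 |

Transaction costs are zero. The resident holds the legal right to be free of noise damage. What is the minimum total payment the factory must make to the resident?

$300

Efficient level: marginal profit ≥ marginal noise damage through level 2, so k* = 2.
With the resident holding the right, the factory must at least compensate total damage at k*: 93 + 207 = 300.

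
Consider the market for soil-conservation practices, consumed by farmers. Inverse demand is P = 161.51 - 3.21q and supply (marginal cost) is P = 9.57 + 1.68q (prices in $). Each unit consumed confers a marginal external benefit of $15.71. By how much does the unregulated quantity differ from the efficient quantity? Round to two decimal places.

3.21 units

Market equilibrium (private): 9.57 + 1.68q = 161.51 - 3.21q → q_m = 31.0716.
Social marginal benefit = demand + MEB = 177.22 - 3.21q.
Set SMB = MC: 177.22 - 3.21q = 9.57 + 1.68q → q* = 34.2843.
Gap = |31.0716 − 34.2843| = 3.2127.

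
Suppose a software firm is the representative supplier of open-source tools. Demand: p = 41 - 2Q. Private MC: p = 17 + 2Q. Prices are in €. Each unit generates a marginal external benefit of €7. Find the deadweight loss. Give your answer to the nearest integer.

DWL = €6

Market equilibrium (private): 17 + 2Q = 41 - 2Q → Q_m = 6.0000.
Social marginal cost = private MC − MEB = 10 + 2Q.
Set SMC = demand: 10 + 2Q = 41 - 2Q → Q* = 7.7500.
The loss is the area between SMC and demand from Q* to Q_m; with linear curves that's a triangle of height MEB(Q_m).
DWL = ½ × 1.7500 × 7.0000 = 6.1250.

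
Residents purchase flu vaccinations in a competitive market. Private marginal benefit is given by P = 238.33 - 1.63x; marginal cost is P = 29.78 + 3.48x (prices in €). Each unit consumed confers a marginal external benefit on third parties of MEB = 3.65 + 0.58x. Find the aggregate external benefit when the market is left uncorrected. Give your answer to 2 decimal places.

€632.00

Market equilibrium (private): 29.78 + 3.48x = 238.33 - 1.63x → x_m = 40.8121.
Total external benefit = ∫₀^{x_m} (3.65 + 0.58x) dx = 3.65×40.8121 + ½×0.58×40.8121² = 631.9961.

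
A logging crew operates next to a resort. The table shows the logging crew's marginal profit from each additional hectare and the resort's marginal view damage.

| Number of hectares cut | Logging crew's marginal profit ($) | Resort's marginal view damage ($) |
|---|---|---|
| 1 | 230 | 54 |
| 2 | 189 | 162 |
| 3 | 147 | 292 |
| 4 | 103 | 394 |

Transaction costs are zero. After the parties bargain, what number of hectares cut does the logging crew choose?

Bargaining reaches the level where marginal profit last exceeds marginal view damage.
That holds through level 2 (189 ≥ 162) but not at 3 (147 < 292).

2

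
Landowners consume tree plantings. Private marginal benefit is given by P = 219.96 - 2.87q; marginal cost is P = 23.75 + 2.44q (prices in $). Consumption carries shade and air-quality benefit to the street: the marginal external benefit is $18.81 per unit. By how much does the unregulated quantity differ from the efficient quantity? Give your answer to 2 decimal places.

3.54 units

Market equilibrium (private): 23.75 + 2.44q = 219.96 - 2.87q → q_m = 36.9510.
Social marginal benefit = demand + MEB = 238.77 - 2.87q.
Set SMB = MC: 238.77 - 2.87q = 23.75 + 2.44q → q* = 40.4934.
Gap = |36.9510 − 40.4934| = 3.5424.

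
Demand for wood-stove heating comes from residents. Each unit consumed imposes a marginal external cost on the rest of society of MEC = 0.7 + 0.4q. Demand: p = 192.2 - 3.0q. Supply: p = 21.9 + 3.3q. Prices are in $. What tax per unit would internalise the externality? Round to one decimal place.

tax = $10.8 per unit

Social marginal benefit = demand − MEC = 191.5 - 3.4q.
Set SMB = MC: 191.5 - 3.4q = 21.9 + 3.3q → q* = 25.3134.
The Pigouvian tax equals MEC at q*: 0.7 + 0.4×25.3134 = 10.8254.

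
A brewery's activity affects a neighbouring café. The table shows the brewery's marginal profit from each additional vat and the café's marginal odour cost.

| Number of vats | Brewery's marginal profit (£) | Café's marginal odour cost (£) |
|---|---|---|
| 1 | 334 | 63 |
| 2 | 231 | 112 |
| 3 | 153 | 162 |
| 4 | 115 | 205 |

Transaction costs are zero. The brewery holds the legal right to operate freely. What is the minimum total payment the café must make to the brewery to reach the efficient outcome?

Left alone the brewery would choose level 4 (marginal profit stays positive).
Efficient level: k* = 2 (marginal profit ≥ marginal odour cost through 2).
The café must at least cover the brewery's forgone profit from cutting 4→2: 153 + 115 = 268.

£268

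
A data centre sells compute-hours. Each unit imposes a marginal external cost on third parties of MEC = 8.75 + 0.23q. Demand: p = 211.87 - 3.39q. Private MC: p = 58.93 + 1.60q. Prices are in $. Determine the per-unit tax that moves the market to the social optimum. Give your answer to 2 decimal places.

Social marginal cost = private MC + MEC = 67.68 + 1.83q.
Set SMC = demand: 67.68 + 1.83q = 211.87 - 3.39q → q* = 27.6226.
The Pigouvian tax equals MEC at q*: 8.75 + 0.23×27.6226 = 15.1032.

tax = $15.10 per unit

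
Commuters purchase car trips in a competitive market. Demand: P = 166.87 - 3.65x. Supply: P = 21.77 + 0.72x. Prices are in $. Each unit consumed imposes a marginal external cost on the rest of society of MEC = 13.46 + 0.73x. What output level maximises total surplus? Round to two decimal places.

Social marginal benefit = demand − MEC = 153.41 - 4.38x.
Set SMB = MC: 153.41 - 4.38x = 21.77 + 0.72x → x* = 25.8118.

x* = 25.81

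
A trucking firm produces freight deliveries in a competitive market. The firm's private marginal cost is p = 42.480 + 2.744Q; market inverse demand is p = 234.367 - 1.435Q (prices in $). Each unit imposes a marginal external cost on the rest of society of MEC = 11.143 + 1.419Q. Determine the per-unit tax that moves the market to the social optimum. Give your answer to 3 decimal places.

tax = $56.959 per unit

Social marginal cost = private MC + MEC = 53.623 + 4.163Q.
Set SMC = demand: 53.623 + 4.163Q = 234.367 - 1.435Q → Q* = 32.2872.
The Pigouvian tax equals MEC at Q*: 11.143 + 1.419×32.2872 = 56.9585.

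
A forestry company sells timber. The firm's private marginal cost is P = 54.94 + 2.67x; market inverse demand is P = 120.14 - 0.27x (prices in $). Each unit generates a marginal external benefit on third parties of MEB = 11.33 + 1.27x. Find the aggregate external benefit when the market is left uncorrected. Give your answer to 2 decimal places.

$563.57

Market equilibrium (private): 54.94 + 2.67x = 120.14 - 0.27x → x_m = 22.1769.
Total external benefit = ∫₀^{x_m} (11.33 + 1.27x) dx = 11.33×22.1769 + ½×1.27×22.1769² = 563.5667.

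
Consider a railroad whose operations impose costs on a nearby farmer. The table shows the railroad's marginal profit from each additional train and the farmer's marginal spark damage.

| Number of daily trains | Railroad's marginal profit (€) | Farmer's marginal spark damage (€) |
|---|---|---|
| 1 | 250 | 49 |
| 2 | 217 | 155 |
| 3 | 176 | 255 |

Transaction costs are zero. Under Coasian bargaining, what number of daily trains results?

2

Bargaining reaches the level where marginal profit last exceeds marginal spark damage.
That holds through level 2 (217 ≥ 155) but not at 3 (176 < 255).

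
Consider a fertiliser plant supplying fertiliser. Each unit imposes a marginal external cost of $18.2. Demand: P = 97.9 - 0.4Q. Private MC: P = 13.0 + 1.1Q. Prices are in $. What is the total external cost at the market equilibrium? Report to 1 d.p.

$1030.1

Market equilibrium (private): 13.0 + 1.1Q = 97.9 - 0.4Q → Q_m = 56.6000.
Total external cost = MEC × Q_m = 18.2 × 56.6000 = 1030.1200.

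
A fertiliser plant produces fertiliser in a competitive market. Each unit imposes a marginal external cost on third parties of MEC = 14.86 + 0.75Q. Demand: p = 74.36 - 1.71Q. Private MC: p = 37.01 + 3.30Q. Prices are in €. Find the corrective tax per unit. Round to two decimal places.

tax = €17.79 per unit

Social marginal cost = private MC + MEC = 51.87 + 4.05Q.
Set SMC = demand: 51.87 + 4.05Q = 74.36 - 1.71Q → Q* = 3.9045.
The Pigouvian tax equals MEC at Q*: 14.86 + 0.75×3.9045 = 17.7884.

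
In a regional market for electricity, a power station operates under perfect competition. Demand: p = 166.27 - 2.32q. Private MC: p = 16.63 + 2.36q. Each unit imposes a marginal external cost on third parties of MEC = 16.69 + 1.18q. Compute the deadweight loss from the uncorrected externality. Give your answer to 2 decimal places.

DWL = 252.69

Market equilibrium (private): 16.63 + 2.36q = 166.27 - 2.32q → q_m = 31.9744.
Social marginal cost = private MC + MEC = 33.32 + 3.54q.
Set SMC = demand: 33.32 + 3.54q = 166.27 - 2.32q → q* = 22.6877.
Height of the DWL triangle at q_m is SMC(q_m) − demand(q_m) = MEC(q_m) = 54.4197.
DWL = ½ × 9.2867 × 54.4197 = 252.6897.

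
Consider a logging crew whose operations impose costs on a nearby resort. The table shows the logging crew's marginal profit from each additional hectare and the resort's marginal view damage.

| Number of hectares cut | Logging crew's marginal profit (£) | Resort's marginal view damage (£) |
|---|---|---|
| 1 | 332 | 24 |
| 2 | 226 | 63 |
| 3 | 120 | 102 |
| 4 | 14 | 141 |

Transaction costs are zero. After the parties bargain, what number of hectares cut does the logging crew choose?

3

Bargaining reaches the level where marginal profit last exceeds marginal view damage.
That holds through level 3 (120 ≥ 102) but not at 4 (14 < 141).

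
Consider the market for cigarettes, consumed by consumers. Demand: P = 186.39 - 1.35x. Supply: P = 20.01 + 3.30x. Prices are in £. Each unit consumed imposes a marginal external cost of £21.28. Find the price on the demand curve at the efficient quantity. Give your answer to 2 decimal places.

Social marginal benefit = demand − MEC = 165.11 - 1.35x.
Set SMB = MC: 165.11 - 1.35x = 20.01 + 3.30x → x* = 31.2043.
Consumer price on the demand curve at x*: 186.39 − 1.35×31.2043 = 144.2642.

P = £144.26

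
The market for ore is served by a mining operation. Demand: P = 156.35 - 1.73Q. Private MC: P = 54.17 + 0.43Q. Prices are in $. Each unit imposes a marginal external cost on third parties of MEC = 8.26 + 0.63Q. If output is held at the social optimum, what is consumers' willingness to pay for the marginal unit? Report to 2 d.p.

Social marginal cost = private MC + MEC = 62.43 + 1.06Q.
Set SMC = demand: 62.43 + 1.06Q = 156.35 - 1.73Q → Q* = 33.6631.
Consumer price on the demand curve at Q*: 156.35 − 1.73×33.6631 = 98.1128.

P = $98.11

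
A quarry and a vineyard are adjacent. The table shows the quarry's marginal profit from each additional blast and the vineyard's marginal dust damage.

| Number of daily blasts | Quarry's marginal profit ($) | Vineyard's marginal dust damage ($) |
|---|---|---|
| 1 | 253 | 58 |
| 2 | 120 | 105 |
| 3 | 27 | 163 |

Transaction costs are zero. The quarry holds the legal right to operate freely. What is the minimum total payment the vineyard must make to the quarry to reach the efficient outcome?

$27

Left alone the quarry would choose level 3 (marginal profit stays positive).
Efficient level: k* = 2 (marginal profit ≥ marginal dust damage through 2).
The vineyard must at least cover the quarry's forgone profit from cutting 3→2: 27 = 27.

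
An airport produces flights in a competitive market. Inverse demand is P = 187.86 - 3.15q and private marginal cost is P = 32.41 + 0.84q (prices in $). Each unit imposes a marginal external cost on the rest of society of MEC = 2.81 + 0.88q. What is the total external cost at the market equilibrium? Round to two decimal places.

$777.34

Market equilibrium (private): 32.41 + 0.84q = 187.86 - 3.15q → q_m = 38.9599.
Total external cost = ∫₀^{q_m} (2.81 + 0.88q) dq = 2.81×38.9599 + ½×0.88×38.9599² = 777.3418.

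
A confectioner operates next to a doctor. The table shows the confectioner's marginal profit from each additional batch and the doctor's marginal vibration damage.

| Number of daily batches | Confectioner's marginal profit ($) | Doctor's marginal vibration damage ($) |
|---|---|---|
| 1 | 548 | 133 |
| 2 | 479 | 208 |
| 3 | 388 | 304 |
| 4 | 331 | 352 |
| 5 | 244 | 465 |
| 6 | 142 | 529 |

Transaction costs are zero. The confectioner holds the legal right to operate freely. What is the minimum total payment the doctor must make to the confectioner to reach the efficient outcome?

$717

Left alone the confectioner would choose level 6 (marginal profit stays positive).
Efficient level: k* = 3 (marginal profit ≥ marginal vibration damage through 3).
The doctor must at least cover the confectioner's forgone profit from cutting 6→3: 331 + 244 + 142 = 717.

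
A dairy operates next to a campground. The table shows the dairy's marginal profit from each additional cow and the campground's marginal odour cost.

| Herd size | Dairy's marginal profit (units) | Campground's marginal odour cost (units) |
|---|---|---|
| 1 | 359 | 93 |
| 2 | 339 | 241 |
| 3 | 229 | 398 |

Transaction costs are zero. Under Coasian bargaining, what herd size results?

2

Bargaining reaches the level where marginal profit last exceeds marginal odour cost.
That holds through level 2 (339 ≥ 241) but not at 3 (229 < 398).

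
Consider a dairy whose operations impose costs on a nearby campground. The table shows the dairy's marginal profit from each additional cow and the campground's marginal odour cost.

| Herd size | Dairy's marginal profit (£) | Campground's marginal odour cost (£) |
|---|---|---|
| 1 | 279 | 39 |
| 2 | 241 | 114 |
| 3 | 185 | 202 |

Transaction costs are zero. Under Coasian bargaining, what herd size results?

2

Bargaining reaches the level where marginal profit last exceeds marginal odour cost.
That holds through level 2 (241 ≥ 114) but not at 3 (185 < 202).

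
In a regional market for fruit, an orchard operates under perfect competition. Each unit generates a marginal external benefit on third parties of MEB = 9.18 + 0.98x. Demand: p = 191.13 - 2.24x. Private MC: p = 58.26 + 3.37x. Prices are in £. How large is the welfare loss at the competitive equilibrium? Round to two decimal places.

DWL = £113.30

Market equilibrium (private): 58.26 + 3.37x = 191.13 - 2.24x → x_m = 23.6845.
Social marginal cost = private MC − MEB = 49.08 + 2.39x.
Set SMC = demand: 49.08 + 2.39x = 191.13 - 2.24x → x* = 30.6803.
The loss is the area between SMC and demand from x* to x_m; with linear curves that's a triangle of height MEB(x_m).
DWL = ½ × 6.9958 × 32.3908 = 113.2998.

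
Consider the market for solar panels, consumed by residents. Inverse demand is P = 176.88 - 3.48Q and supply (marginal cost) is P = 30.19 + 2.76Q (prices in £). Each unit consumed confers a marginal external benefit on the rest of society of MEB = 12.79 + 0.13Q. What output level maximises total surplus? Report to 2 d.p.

Social marginal benefit = demand + MEB = 189.67 - 3.35Q.
Set SMB = MC: 189.67 - 3.35Q = 30.19 + 2.76Q → Q* = 26.1015.

Q* = 26.10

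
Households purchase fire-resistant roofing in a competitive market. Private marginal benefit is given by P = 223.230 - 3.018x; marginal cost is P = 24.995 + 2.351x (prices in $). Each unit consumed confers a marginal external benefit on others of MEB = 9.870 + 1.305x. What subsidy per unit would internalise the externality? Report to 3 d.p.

Social marginal benefit = demand + MEB = 233.100 - 1.713x.
Set SMB = MC: 233.100 - 1.713x = 24.995 + 2.351x → x* = 51.2069.
The Pigouvian subsidy equals MEB at x*: 9.870 + 1.305×51.2069 = 76.6950.

subsidy = $76.695 per unit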